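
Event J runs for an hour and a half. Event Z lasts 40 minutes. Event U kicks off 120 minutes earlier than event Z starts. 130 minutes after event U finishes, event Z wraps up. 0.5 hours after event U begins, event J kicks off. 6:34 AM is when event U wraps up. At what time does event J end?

Event Z ends at 6:34 AM + 130 min = 8:44 AM.
Event Z starts at 8:44 AM − 40 min = 8:04 AM.
Event U starts at 8:04 AM − 120 min = 6:04 AM.
Event J starts at 6:04 AM + 30 min = 6:34 AM.
Event J ends at 6:34 AM + 90 min = 8:04 AM.

8:04 AM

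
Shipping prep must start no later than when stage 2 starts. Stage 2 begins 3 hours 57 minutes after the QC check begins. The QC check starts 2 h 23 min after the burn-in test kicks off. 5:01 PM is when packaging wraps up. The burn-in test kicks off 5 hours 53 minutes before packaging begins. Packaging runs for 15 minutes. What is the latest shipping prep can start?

5:13 PM

Packaging starts at 5:01 PM − 15 min = 4:46 PM.
The burn-in test starts at 4:46 PM − 353 min = 10:53 AM.
The QC check starts at 10:53 AM + 143 min = 1:16 PM.
Stage 2 starts at 1:16 PM + 237 min = 5:13 PM.
Shipping prep is bounded by stage 2, so the latest it can start is 5:13 PM.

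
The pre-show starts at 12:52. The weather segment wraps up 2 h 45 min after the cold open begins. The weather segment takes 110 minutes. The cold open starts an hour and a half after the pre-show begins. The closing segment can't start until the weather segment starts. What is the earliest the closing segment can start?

15:17

The cold open starts at 12:52 + 90 min = 14:22.
The weather segment ends at 14:22 + 165 min = 17:07.
The weather segment starts at 17:07 − 110 min = 15:17.
The closing segment is bounded by the weather segment, so the earliest it can start is 15:17.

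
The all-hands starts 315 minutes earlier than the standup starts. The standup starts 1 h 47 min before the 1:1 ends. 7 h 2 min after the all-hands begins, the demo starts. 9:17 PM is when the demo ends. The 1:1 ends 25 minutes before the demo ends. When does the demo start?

The 1:1 ends at 9:17 PM − 25 min = 8:52 PM.
The standup starts at 8:52 PM − 107 min = 7:05 PM.
The all-hands starts at 7:05 PM − 315 min = 1:50 PM.
The demo starts at 1:50 PM + 422 min = 8:52 PM.

8:52 PM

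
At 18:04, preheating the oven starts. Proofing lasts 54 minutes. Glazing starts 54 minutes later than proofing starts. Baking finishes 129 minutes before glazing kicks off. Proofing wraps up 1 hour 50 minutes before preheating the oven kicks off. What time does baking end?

14:05

Proofing ends at 18:04 − 110 min = 16:14.
Proofing starts at 16:14 − 54 min = 15:20.
Glazing starts at 15:20 + 54 min = 16:14.
Baking ends at 16:14 − 129 min = 14:05.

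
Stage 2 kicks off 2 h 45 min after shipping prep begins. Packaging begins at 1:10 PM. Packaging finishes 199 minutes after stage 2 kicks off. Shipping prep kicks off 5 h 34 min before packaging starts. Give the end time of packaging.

1:40 PM

Shipping prep starts at 1:10 PM − 334 min = 7:36 AM.
Stage 2 starts at 7:36 AM + 165 min = 10:21 AM.
Packaging ends at 10:21 AM + 199 min = 1:40 PM.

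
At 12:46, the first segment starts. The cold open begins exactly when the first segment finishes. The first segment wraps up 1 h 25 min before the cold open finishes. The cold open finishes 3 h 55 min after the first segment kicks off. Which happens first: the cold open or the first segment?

the first segment

The cold open ends at 12:46 + 235 min = 16:41.
The first segment ends at 16:41 − 85 min = 15:16.
So the cold open starts at 15:16.
The cold open starts at 15:16 and the first segment starts at 12:46, so the first segment is first.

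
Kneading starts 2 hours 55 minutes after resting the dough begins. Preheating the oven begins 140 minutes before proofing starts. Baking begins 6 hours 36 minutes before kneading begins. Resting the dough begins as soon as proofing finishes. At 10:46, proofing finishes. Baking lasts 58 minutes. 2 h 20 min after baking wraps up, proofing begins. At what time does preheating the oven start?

08:03

Resting the dough starts at 10:46.
Kneading starts at 10:46 + 175 min = 13:41.
Baking starts at 13:41 − 396 min = 07:05.
Baking ends at 07:05 + 58 min = 08:03.
Proofing starts at 08:03 + 140 min = 10:23.
Preheating the oven starts at 10:23 − 140 min = 08:03.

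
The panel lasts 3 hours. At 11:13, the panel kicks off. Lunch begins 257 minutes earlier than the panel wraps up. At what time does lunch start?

The panel ends at 11:13 + 180 min = 14:13.
Lunch starts at 14:13 − 257 min = 09:56.

09:56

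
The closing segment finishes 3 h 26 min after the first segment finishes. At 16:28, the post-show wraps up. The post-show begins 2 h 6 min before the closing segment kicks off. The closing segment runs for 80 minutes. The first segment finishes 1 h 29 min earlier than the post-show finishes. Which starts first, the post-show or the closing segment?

The first segment ends at 16:28 − 89 min = 14:59.
The closing segment ends at 14:59 + 206 min = 18:25.
The closing segment starts at 18:25 − 80 min = 17:05.
The post-show starts at 17:05 − 126 min = 14:59.
The post-show starts at 14:59 and the closing segment starts at 17:05, so the post-show is first.

the post-show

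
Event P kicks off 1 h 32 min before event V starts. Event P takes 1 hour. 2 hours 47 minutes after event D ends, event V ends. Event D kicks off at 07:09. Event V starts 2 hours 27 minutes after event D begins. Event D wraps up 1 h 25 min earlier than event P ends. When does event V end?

10:26

Event V starts at 07:09 + 147 min = 09:36.
Event P starts at 09:36 − 92 min = 08:04.
Event P ends at 08:04 + 60 min = 09:04.
Event D ends at 09:04 − 85 min = 07:39.
Event V ends at 07:39 + 167 min = 10:26.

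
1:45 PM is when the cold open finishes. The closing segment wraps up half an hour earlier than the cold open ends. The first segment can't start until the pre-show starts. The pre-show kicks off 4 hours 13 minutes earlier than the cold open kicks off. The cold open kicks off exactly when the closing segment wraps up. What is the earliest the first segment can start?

The closing segment ends at 1:45 PM − 30 min = 1:15 PM.
So the cold open starts at 1:15 PM.
The pre-show starts at 1:15 PM − 253 min = 9:02 AM.
The first segment is bounded by the pre-show, so the earliest it can start is 9:02 AM.

9:02 AM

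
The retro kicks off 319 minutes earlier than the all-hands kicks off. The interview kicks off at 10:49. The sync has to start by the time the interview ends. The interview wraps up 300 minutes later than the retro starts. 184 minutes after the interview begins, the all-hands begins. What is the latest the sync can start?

The all-hands starts at 10:49 + 184 min = 13:53.
The retro starts at 13:53 − 319 min = 08:34.
The interview ends at 08:34 + 300 min = 13:34.
The sync is bounded by the interview, so the latest it can start is 13:34.

13:34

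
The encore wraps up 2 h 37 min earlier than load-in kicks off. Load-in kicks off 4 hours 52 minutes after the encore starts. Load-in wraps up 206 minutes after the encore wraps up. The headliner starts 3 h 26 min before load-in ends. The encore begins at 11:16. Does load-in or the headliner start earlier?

the headliner

Load-in starts at 11:16 + 292 min = 16:08.
The encore ends at 16:08 − 157 min = 13:31.
Load-in ends at 13:31 + 206 min = 16:57.
The headliner starts at 16:57 − 206 min = 13:31.
Load-in starts at 16:08 and the headliner starts at 13:31, so the headliner is first.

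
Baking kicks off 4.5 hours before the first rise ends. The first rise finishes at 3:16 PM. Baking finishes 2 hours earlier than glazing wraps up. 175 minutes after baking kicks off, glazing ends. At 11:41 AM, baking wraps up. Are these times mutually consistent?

Yes

Baking starts at 3:16 PM − 270 min = 10:46 AM.
Glazing ends at 10:46 AM + 175 min = 1:41 PM.
Baking ends at 1:41 PM − 120 min = 11:41 AM.
That matches the stated 11:41 AM, so the schedule is consistent.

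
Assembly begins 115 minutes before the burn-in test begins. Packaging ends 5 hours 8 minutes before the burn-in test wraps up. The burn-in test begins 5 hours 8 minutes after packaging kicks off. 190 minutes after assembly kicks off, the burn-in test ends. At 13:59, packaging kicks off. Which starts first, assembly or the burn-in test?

The burn-in test starts at 13:59 + 308 min = 19:07.
Assembly starts at 19:07 − 115 min = 17:12.
Assembly starts at 17:12 and the burn-in test starts at 19:07, so assembly is first.

assembly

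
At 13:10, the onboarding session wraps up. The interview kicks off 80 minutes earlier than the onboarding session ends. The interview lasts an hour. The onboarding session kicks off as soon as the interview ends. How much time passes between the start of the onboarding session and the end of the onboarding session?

20 minutes

The interview starts at 13:10 − 80 min = 11:50.
The interview ends at 11:50 + 60 min = 12:50.
So the onboarding session starts at 12:50.
From 12:50 to 13:10 is 20 minutes.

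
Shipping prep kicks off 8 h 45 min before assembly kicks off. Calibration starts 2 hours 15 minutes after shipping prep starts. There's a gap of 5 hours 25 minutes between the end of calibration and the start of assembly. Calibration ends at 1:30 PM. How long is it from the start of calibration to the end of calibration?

Assembly starts at 1:30 PM + 325 min = 6:55 PM.
Shipping prep starts at 6:55 PM − 525 min = 10:10 AM.
Calibration starts at 10:10 AM + 135 min = 12:25 PM.
From 12:25 PM to 1:30 PM is 1 h 5 min.

1 h 5 min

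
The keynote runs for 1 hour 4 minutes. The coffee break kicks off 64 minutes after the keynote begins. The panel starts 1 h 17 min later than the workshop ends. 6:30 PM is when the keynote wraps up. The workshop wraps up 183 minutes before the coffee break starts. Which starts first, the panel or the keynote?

The keynote starts at 6:30 PM − 64 min = 5:26 PM.
The coffee break starts at 5:26 PM + 64 min = 6:30 PM.
The workshop ends at 6:30 PM − 183 min = 3:27 PM.
The panel starts at 3:27 PM + 77 min = 4:44 PM.
The panel starts at 4:44 PM and the keynote starts at 5:26 PM, so the panel is first.

the panel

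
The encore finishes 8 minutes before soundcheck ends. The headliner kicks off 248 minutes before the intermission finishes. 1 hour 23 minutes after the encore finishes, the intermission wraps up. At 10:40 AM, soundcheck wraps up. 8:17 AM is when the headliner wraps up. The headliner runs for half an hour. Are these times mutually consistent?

Yes

The encore ends at 10:40 AM − 8 min = 10:32 AM.
The intermission ends at 10:32 AM + 83 min = 11:55 AM.
The headliner starts at 11:55 AM − 248 min = 7:47 AM.
The headliner ends at 7:47 AM + 30 min = 8:17 AM.
That matches the stated 8:17 AM, so the schedule is consistent.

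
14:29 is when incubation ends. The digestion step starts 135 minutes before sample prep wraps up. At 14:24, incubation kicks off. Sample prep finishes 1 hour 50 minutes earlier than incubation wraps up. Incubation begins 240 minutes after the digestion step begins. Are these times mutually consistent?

Sample prep ends at 14:29 − 110 min = 12:39.
The digestion step starts at 12:39 − 135 min = 10:24.
Incubation starts at 10:24 + 240 min = 14:24.
That matches the stated 14:24, so the schedule is consistent.

Yes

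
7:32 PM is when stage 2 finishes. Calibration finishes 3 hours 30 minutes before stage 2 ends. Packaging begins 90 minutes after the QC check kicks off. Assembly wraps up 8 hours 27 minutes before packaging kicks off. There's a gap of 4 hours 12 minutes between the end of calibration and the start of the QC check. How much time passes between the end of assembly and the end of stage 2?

6 hours 15 minutes

Calibration ends at 7:32 PM − 210 min = 4:02 PM.
The QC check starts at 4:02 PM + 252 min = 8:14 PM.
Packaging starts at 8:14 PM + 90 min = 9:44 PM.
Assembly ends at 9:44 PM − 507 min = 1:17 PM.
From 1:17 PM to 7:32 PM is 6 hours 15 minutes.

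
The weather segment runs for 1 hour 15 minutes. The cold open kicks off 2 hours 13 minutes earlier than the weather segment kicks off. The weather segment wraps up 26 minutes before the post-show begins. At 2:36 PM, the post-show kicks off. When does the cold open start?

10:42 AM

The weather segment ends at 2:36 PM − 26 min = 2:10 PM.
The weather segment starts at 2:10 PM − 75 min = 12:55 PM.
The cold open starts at 12:55 PM − 133 min = 10:42 AM.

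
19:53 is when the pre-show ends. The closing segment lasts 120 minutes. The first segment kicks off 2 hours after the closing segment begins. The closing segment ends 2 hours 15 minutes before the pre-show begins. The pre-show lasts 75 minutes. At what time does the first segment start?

The pre-show starts at 19:53 − 75 min = 18:38.
The closing segment ends at 18:38 − 135 min = 16:23.
The closing segment starts at 16:23 − 120 min = 14:23.
The first segment starts at 14:23 + 120 min = 16:23.

16:23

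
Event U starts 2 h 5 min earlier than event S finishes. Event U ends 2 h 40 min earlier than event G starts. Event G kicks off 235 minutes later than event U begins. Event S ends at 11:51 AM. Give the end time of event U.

11:01 AM

Event U starts at 11:51 AM − 125 min = 9:46 AM.
Event G starts at 9:46 AM + 235 min = 1:41 PM.
Event U ends at 1:41 PM − 160 min = 11:01 AM.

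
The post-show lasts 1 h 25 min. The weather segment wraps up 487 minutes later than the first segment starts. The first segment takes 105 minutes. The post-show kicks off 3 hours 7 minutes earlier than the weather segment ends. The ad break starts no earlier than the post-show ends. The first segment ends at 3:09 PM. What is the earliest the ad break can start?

7:49 PM

The first segment starts at 3:09 PM − 105 min = 1:24 PM.
The weather segment ends at 1:24 PM + 487 min = 9:31 PM.
The post-show starts at 9:31 PM − 187 min = 6:24 PM.
The post-show ends at 6:24 PM + 85 min = 7:49 PM.
The ad break is bounded by the post-show, so the earliest it can start is 7:49 PM.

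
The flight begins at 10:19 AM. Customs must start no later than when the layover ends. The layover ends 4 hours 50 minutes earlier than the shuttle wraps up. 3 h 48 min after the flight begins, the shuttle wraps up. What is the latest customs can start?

The shuttle ends at 10:19 AM + 228 min = 2:07 PM.
The layover ends at 2:07 PM − 290 min = 9:17 AM.
Customs is bounded by the layover, so the latest it can start is 9:17 AM.

9:17 AM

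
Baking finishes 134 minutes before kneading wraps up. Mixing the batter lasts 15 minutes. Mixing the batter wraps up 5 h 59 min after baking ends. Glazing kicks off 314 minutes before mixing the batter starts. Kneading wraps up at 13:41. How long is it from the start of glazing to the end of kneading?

Baking ends at 13:41 − 134 min = 11:27.
Mixing the batter ends at 11:27 + 359 min = 17:26.
Mixing the batter starts at 17:26 − 15 min = 17:11.
Glazing starts at 17:11 − 314 min = 11:57.
From 11:57 to 13:41 is 1 hour 44 minutes.

1 hour 44 minutes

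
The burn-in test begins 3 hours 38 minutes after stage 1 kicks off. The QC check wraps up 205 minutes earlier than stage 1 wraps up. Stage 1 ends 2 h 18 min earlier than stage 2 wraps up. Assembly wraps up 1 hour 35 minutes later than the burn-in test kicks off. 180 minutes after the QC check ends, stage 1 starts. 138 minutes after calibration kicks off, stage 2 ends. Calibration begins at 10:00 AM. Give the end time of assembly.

Stage 2 ends at 10:00 AM + 138 min = 12:18 PM.
Stage 1 ends at 12:18 PM − 138 min = 10:00 AM.
The QC check ends at 10:00 AM − 205 min = 6:35 AM.
Stage 1 starts at 6:35 AM + 180 min = 9:35 AM.
The burn-in test starts at 9:35 AM + 218 min = 1:13 PM.
Assembly ends at 1:13 PM + 95 min = 2:48 PM.

2:48 PM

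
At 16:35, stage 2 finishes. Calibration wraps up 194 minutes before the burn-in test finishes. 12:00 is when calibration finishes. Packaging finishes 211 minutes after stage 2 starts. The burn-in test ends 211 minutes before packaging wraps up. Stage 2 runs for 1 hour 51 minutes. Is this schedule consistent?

Stage 2 starts at 16:35 − 111 min = 14:44.
Packaging ends at 14:44 + 211 min = 18:15.
The burn-in test ends at 18:15 − 211 min = 14:44.
Calibration ends at 14:44 − 194 min = 11:30.
But calibration is also said to end at 12:00 — a 30-minute conflict.

No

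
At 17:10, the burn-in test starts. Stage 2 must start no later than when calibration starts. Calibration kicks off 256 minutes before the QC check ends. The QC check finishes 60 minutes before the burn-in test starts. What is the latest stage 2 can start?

11:54

The QC check ends at 17:10 − 60 min = 16:10.
Calibration starts at 16:10 − 256 min = 11:54.
Stage 2 is bounded by calibration, so the latest it can start is 11:54.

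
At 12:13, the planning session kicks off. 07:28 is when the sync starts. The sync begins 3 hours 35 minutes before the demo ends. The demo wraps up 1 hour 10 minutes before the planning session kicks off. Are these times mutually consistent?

The demo ends at 12:13 − 70 min = 11:03.
The sync starts at 11:03 − 215 min = 07:28.
That matches the stated 07:28, so the schedule is consistent.

Yes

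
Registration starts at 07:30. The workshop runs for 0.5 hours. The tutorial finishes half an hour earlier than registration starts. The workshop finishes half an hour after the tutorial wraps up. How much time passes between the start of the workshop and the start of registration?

30 minutes

The tutorial ends at 07:30 − 30 min = 07:00.
The workshop ends at 07:00 + 30 min = 07:30.
The workshop starts at 07:30 − 30 min = 07:00.
From 07:00 to 07:30 is 30 minutes.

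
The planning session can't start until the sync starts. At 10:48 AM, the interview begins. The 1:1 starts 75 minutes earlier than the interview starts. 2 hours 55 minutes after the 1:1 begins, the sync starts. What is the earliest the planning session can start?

The 1:1 starts at 10:48 AM − 75 min = 9:33 AM.
The sync starts at 9:33 AM + 175 min = 12:28 PM.
The planning session is bounded by the sync, so the earliest it can start is 12:28 PM.

12:28 PM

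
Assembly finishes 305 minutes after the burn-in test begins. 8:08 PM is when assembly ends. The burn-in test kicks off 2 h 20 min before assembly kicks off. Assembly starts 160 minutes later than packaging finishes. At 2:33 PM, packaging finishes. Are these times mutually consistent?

No

Assembly starts at 2:33 PM + 160 min = 5:13 PM.
The burn-in test starts at 5:13 PM − 140 min = 2:53 PM.
Assembly ends at 2:53 PM + 305 min = 7:58 PM.
But assembly is also said to end at 8:08 PM — a 10-minute conflict.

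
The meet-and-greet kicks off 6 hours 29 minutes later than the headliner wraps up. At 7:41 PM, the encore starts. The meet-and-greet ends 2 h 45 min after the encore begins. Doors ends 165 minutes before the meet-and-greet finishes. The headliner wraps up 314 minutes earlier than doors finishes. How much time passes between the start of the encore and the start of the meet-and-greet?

The meet-and-greet ends at 7:41 PM + 165 min = 10:26 PM.
Doors ends at 10:26 PM − 165 min = 7:41 PM.
The headliner ends at 7:41 PM − 314 min = 2:27 PM.
The meet-and-greet starts at 2:27 PM + 389 min = 8:56 PM.
From 7:41 PM to 8:56 PM is 1 h 15 min.

1 h 15 min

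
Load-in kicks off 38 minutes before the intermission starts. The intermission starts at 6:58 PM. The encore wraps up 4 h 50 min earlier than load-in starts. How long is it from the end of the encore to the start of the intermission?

Load-in starts at 6:58 PM − 38 min = 6:20 PM.
The encore ends at 6:20 PM − 290 min = 1:30 PM.
From 1:30 PM to 6:58 PM is 328 minutes.

328 minutes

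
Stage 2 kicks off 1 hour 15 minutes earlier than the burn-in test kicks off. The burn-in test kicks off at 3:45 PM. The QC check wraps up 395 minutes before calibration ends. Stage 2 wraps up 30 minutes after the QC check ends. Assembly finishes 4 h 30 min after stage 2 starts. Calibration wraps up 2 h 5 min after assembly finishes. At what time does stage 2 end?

3:00 PM

Stage 2 starts at 3:45 PM − 75 min = 2:30 PM.
Assembly ends at 2:30 PM + 270 min = 7:00 PM.
Calibration ends at 7:00 PM + 125 min = 9:05 PM.
The QC check ends at 9:05 PM − 395 min = 2:30 PM.
Stage 2 ends at 2:30 PM + 30 min = 3:00 PM.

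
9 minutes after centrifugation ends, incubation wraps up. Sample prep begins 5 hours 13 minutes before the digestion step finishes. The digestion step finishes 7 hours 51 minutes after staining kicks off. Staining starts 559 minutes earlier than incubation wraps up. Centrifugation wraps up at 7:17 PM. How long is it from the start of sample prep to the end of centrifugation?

392 minutes

Incubation ends at 7:17 PM + 9 min = 7:26 PM.
Staining starts at 7:26 PM − 559 min = 10:07 AM.
The digestion step ends at 10:07 AM + 471 min = 5:58 PM.
Sample prep starts at 5:58 PM − 313 min = 12:45 PM.
From 12:45 PM to 7:17 PM is 392 minutes.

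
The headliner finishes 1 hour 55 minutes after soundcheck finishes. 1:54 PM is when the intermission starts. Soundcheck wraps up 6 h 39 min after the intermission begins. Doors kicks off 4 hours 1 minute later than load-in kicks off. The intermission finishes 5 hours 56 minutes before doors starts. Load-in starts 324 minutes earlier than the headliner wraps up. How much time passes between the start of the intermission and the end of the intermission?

75 minutes

Soundcheck ends at 1:54 PM + 399 min = 8:33 PM.
The headliner ends at 8:33 PM + 115 min = 10:28 PM.
Load-in starts at 10:28 PM − 324 min = 5:04 PM.
Doors starts at 5:04 PM + 241 min = 9:05 PM.
The intermission ends at 9:05 PM − 356 min = 3:09 PM.
From 1:54 PM to 3:09 PM is 75 minutes.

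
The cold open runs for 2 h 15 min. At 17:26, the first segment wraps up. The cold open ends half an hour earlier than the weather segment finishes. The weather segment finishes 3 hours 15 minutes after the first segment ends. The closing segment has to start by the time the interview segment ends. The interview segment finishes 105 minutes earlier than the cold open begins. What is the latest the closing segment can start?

16:11

The weather segment ends at 17:26 + 195 min = 20:41.
The cold open ends at 20:41 − 30 min = 20:11.
The cold open starts at 20:11 − 135 min = 17:56.
The interview segment ends at 17:56 − 105 min = 16:11.
The closing segment is bounded by the interview segment, so the latest it can start is 16:11.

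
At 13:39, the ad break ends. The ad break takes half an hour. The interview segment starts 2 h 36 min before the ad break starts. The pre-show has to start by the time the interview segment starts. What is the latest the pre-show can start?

10:33

The ad break starts at 13:39 − 30 min = 13:09.
The interview segment starts at 13:09 − 156 min = 10:33.
The pre-show is bounded by the interview segment, so the latest it can start is 10:33.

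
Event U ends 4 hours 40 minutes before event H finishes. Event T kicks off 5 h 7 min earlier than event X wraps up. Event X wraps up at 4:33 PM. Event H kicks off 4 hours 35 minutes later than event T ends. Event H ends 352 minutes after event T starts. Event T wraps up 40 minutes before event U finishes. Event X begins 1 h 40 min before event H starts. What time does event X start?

2:53 PM

Event T starts at 4:33 PM − 307 min = 11:26 AM.
Event H ends at 11:26 AM + 352 min = 5:18 PM.
Event U ends at 5:18 PM − 280 min = 12:38 PM.
Event T ends at 12:38 PM − 40 min = 11:58 AM.
Event H starts at 11:58 AM + 275 min = 4:33 PM.
Event X starts at 4:33 PM − 100 min = 2:53 PM.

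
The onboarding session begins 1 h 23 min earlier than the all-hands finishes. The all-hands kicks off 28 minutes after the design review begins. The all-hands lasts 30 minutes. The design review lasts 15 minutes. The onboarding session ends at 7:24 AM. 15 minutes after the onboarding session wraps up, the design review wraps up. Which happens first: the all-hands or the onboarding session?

The design review ends at 7:24 AM + 15 min = 7:39 AM.
The design review starts at 7:39 AM − 15 min = 7:24 AM.
The all-hands starts at 7:24 AM + 28 min = 7:52 AM.
The all-hands ends at 7:52 AM + 30 min = 8:22 AM.
The onboarding session starts at 8:22 AM − 83 min = 6:59 AM.
The all-hands starts at 7:52 AM and the onboarding session starts at 6:59 AM, so the onboarding session is first.

the onboarding session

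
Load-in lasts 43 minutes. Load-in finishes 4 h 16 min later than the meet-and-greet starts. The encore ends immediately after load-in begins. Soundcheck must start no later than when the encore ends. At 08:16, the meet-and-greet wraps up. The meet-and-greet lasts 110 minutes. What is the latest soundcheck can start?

09:59

The meet-and-greet starts at 08:16 − 110 min = 06:26.
Load-in ends at 06:26 + 256 min = 10:42.
Load-in starts at 10:42 − 43 min = 09:59.
So the encore ends at 09:59.
Soundcheck is bounded by the encore, so the latest it can start is 09:59.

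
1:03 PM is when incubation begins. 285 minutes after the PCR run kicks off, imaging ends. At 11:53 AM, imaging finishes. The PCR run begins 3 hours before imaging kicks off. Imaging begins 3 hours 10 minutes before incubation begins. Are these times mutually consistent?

Imaging starts at 1:03 PM − 190 min = 9:53 AM.
The PCR run starts at 9:53 AM − 180 min = 6:53 AM.
Imaging ends at 6:53 AM + 285 min = 11:38 AM.
But imaging is also said to end at 11:53 AM — a 15-minute conflict.

No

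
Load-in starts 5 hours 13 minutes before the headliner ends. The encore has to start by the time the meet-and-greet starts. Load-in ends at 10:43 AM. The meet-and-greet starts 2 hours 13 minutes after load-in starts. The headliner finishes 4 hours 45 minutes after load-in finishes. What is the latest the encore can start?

The headliner ends at 10:43 AM + 285 min = 3:28 PM.
Load-in starts at 3:28 PM − 313 min = 10:15 AM.
The meet-and-greet starts at 10:15 AM + 133 min = 12:28 PM.
The encore is bounded by the meet-and-greet, so the latest it can start is 12:28 PM.

12:28 PM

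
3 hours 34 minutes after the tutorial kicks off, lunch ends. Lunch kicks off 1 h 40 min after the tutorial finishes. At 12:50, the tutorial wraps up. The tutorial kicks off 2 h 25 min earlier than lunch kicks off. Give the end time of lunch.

Lunch starts at 12:50 + 100 min = 14:30.
The tutorial starts at 14:30 − 145 min = 12:05.
Lunch ends at 12:05 + 214 min = 15:39.

15:39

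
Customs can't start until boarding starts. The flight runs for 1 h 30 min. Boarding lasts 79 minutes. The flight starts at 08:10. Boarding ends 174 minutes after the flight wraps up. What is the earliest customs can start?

The flight ends at 08:10 + 90 min = 09:40.
Boarding ends at 09:40 + 174 min = 12:34.
Boarding starts at 12:34 − 79 min = 11:15.
Customs is bounded by boarding, so the earliest it can start is 11:15.

11:15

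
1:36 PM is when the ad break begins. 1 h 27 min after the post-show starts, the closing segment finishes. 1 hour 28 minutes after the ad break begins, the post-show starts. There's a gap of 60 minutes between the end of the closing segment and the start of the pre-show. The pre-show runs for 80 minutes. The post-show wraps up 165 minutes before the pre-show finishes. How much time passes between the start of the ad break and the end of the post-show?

The post-show starts at 1:36 PM + 88 min = 3:04 PM.
The closing segment ends at 3:04 PM + 87 min = 4:31 PM.
The pre-show starts at 4:31 PM + 60 min = 5:31 PM.
The pre-show ends at 5:31 PM + 80 min = 6:51 PM.
The post-show ends at 6:51 PM − 165 min = 4:06 PM.
From 1:36 PM to 4:06 PM is 150 minutes.

150 minutes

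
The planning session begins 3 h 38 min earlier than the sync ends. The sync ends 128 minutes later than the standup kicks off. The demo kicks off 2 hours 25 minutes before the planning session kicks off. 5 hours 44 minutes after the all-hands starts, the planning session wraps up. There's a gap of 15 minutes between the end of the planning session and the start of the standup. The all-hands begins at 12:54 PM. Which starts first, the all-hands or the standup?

The planning session ends at 12:54 PM + 344 min = 6:38 PM.
The standup starts at 6:38 PM + 15 min = 6:53 PM.
The all-hands starts at 12:54 PM and the standup starts at 6:53 PM, so the all-hands is first.

the all-hands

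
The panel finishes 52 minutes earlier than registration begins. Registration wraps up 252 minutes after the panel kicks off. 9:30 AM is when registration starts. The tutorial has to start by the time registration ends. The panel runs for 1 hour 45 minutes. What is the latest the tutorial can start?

11:05 AM

The panel ends at 9:30 AM − 52 min = 8:38 AM.
The panel starts at 8:38 AM − 105 min = 6:53 AM.
Registration ends at 6:53 AM + 252 min = 11:05 AM.
The tutorial is bounded by registration, so the latest it can start is 11:05 AM.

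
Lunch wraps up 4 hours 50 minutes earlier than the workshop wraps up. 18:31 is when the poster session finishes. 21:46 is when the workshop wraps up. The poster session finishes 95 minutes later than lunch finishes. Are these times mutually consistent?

Yes

Lunch ends at 21:46 − 290 min = 16:56.
The poster session ends at 16:56 + 95 min = 18:31.
That matches the stated 18:31, so the schedule is consistent.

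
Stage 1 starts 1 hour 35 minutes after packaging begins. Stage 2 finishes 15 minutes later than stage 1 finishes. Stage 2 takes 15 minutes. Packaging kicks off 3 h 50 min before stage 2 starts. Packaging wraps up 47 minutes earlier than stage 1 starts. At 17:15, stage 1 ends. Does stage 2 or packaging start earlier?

packaging

Stage 2 ends at 17:15 + 15 min = 17:30.
Stage 2 starts at 17:30 − 15 min = 17:15.
Packaging starts at 17:15 − 230 min = 13:25.
Stage 2 starts at 17:15 and packaging starts at 13:25, so packaging is first.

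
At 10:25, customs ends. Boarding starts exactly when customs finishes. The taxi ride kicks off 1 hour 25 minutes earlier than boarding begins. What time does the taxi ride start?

09:00

Boarding starts at 10:25.
The taxi ride starts at 10:25 − 85 min = 09:00.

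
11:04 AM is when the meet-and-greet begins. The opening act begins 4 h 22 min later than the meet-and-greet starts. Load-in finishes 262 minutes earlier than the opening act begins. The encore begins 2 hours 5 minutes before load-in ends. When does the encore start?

8:59 AM

The opening act starts at 11:04 AM + 262 min = 3:26 PM.
Load-in ends at 3:26 PM − 262 min = 11:04 AM.
The encore starts at 11:04 AM − 125 min = 8:59 AM.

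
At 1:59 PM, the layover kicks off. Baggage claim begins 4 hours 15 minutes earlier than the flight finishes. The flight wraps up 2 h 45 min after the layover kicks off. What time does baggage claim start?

The flight ends at 1:59 PM + 165 min = 4:44 PM.
Baggage claim starts at 4:44 PM − 255 min = 12:29 PM.

12:29 PM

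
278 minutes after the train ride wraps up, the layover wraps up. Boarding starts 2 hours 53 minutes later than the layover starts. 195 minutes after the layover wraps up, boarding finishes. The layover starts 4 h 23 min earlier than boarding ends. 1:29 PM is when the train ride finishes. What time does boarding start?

The layover ends at 1:29 PM + 278 min = 6:07 PM.
Boarding ends at 6:07 PM + 195 min = 9:22 PM.
The layover starts at 9:22 PM − 263 min = 4:59 PM.
Boarding starts at 4:59 PM + 173 min = 7:52 PM.

7:52 PM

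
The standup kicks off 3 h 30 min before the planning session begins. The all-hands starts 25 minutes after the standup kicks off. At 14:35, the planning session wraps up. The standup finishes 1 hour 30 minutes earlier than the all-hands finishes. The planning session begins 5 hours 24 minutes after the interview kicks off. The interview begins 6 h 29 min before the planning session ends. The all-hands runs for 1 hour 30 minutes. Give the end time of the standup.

The interview starts at 14:35 − 389 min = 08:06.
The planning session starts at 08:06 + 324 min = 13:30.
The standup starts at 13:30 − 210 min = 10:00.
The all-hands starts at 10:00 + 25 min = 10:25.
The all-hands ends at 10:25 + 90 min = 11:55.
The standup ends at 11:55 − 90 min = 10:25.

10:25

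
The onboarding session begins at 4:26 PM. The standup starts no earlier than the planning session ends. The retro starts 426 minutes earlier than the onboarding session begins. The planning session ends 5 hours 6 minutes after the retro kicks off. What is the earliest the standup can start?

The retro starts at 4:26 PM − 426 min = 9:20 AM.
The planning session ends at 9:20 AM + 306 min = 2:26 PM.
The standup is bounded by the planning session, so the earliest it can start is 2:26 PM.

2:26 PM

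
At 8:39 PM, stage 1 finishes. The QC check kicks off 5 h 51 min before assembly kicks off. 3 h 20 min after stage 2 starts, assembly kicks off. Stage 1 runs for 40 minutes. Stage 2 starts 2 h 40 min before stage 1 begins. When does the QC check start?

Stage 1 starts at 8:39 PM − 40 min = 7:59 PM.
Stage 2 starts at 7:59 PM − 160 min = 5:19 PM.
Assembly starts at 5:19 PM + 200 min = 8:39 PM.
The QC check starts at 8:39 PM − 351 min = 2:48 PM.

2:48 PM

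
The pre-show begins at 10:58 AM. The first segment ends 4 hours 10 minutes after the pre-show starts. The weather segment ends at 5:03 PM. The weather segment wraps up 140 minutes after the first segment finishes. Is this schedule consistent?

No

The first segment ends at 10:58 AM + 250 min = 3:08 PM.
The weather segment ends at 3:08 PM + 140 min = 5:28 PM.
But the weather segment is also said to end at 5:03 PM — a 25-minute conflict.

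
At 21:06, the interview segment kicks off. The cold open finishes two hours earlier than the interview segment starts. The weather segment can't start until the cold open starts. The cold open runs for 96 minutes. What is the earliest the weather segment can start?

The cold open ends at 21:06 − 120 min = 19:06.
The cold open starts at 19:06 − 96 min = 17:30.
The weather segment is bounded by the cold open, so the earliest it can start is 17:30.

17:30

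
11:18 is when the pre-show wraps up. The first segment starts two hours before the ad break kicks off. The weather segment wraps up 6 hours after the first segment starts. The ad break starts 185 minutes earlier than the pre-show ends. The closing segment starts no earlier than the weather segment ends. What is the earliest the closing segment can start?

The ad break starts at 11:18 − 185 min = 08:13.
The first segment starts at 08:13 − 120 min = 06:13.
The weather segment ends at 06:13 + 360 min = 12:13.
The closing segment is bounded by the weather segment, so the earliest it can start is 12:13.

12:13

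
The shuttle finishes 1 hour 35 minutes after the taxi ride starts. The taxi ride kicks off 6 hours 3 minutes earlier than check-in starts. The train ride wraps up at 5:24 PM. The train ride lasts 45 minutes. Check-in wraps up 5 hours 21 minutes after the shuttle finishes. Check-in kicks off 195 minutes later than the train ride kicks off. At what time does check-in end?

8:47 PM

The train ride starts at 5:24 PM − 45 min = 4:39 PM.
Check-in starts at 4:39 PM + 195 min = 7:54 PM.
The taxi ride starts at 7:54 PM − 363 min = 1:51 PM.
The shuttle ends at 1:51 PM + 95 min = 3:26 PM.
Check-in ends at 3:26 PM + 321 min = 8:47 PM.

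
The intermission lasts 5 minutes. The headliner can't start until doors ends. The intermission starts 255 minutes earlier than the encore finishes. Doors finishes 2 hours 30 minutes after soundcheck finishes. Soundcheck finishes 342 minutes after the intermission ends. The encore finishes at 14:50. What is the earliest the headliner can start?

18:52

The intermission starts at 14:50 − 255 min = 10:35.
The intermission ends at 10:35 + 5 min = 10:40.
Soundcheck ends at 10:40 + 342 min = 16:22.
Doors ends at 16:22 + 150 min = 18:52.
The headliner is bounded by doors, so the earliest it can start is 18:52.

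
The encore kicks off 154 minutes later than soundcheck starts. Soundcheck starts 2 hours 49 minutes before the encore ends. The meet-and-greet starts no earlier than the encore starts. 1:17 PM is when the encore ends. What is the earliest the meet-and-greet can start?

1:02 PM

Soundcheck starts at 1:17 PM − 169 min = 10:28 AM.
The encore starts at 10:28 AM + 154 min = 1:02 PM.
The meet-and-greet is bounded by the encore, so the earliest it can start is 1:02 PM.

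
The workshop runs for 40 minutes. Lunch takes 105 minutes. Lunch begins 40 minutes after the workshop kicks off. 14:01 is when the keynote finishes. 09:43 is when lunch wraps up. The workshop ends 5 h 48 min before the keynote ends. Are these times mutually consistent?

No

The workshop ends at 14:01 − 348 min = 08:13.
The workshop starts at 08:13 − 40 min = 07:33.
Lunch starts at 07:33 + 40 min = 08:13.
Lunch ends at 08:13 + 105 min = 09:58.
But lunch is also said to end at 09:43 — a 15-minute conflict.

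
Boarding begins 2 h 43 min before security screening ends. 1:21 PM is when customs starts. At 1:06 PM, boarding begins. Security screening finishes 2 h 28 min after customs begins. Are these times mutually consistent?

Security screening ends at 1:21 PM + 148 min = 3:49 PM.
Boarding starts at 3:49 PM − 163 min = 1:06 PM.
That matches the stated 1:06 PM, so the schedule is consistent.

Yes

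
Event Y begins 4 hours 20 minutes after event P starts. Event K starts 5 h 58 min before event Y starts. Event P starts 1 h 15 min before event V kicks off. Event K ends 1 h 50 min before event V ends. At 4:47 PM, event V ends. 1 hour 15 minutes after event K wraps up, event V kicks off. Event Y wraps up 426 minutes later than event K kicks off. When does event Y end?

Event K ends at 4:47 PM − 110 min = 2:57 PM.
Event V starts at 2:57 PM + 75 min = 4:12 PM.
Event P starts at 4:12 PM − 75 min = 2:57 PM.
Event Y starts at 2:57 PM + 260 min = 7:17 PM.
Event K starts at 7:17 PM − 358 min = 1:19 PM.
Event Y ends at 1:19 PM + 426 min = 8:25 PM.

8:25 PM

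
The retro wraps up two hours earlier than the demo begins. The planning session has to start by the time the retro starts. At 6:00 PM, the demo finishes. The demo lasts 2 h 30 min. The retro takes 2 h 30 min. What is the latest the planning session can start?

The demo starts at 6:00 PM − 150 min = 3:30 PM.
The retro ends at 3:30 PM − 120 min = 1:30 PM.
The retro starts at 1:30 PM − 150 min = 11:00 AM.
The planning session is bounded by the retro, so the latest it can start is 11:00 AM.

11:00 AM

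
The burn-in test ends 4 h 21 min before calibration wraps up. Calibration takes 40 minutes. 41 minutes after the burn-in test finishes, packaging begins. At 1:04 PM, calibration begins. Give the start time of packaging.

10:04 AM

Calibration ends at 1:04 PM + 40 min = 1:44 PM.
The burn-in test ends at 1:44 PM − 261 min = 9:23 AM.
Packaging starts at 9:23 AM + 41 min = 10:04 AM.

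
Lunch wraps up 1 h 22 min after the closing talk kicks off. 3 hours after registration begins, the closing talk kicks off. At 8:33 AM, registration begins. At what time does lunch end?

The closing talk starts at 8:33 AM + 180 min = 11:33 AM.
Lunch ends at 11:33 AM + 82 min = 12:55 PM.

12:55 PM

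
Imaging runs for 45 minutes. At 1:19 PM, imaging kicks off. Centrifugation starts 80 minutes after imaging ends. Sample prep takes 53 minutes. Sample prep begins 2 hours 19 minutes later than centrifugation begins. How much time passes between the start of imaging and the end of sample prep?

5 hours 17 minutes

Imaging ends at 1:19 PM + 45 min = 2:04 PM.
Centrifugation starts at 2:04 PM + 80 min = 3:24 PM.
Sample prep starts at 3:24 PM + 139 min = 5:43 PM.
Sample prep ends at 5:43 PM + 53 min = 6:36 PM.
From 1:19 PM to 6:36 PM is 5 hours 17 minutes.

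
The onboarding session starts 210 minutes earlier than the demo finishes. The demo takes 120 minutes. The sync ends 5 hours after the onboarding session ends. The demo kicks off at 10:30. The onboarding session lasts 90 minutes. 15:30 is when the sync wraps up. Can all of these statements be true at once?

The demo ends at 10:30 + 120 min = 12:30.
The onboarding session starts at 12:30 − 210 min = 09:00.
The onboarding session ends at 09:00 + 90 min = 10:30.
The sync ends at 10:30 + 300 min = 15:30.
That matches the stated 15:30, so the schedule is consistent.

Yes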